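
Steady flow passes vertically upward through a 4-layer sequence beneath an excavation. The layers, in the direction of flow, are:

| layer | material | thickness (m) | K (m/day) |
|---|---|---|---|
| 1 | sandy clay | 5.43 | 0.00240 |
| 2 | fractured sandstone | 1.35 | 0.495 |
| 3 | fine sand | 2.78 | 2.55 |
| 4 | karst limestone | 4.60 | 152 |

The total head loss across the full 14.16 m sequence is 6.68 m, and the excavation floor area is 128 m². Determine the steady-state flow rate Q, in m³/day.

Flow is perpendicular to layering, so the layers act in series and the equivalent K is the thickness-weighted harmonic mean.
Total thickness L = 5.43 + 1.35 + 2.78 + 4.60 = 14.16 m.
Σ(b_i/K_i) = 5.43/0.00240 + 1.35/0.495 + 2.78/2.55 + 4.60/152 = 2266 d.
K_eq = L / Σ(b_i/K_i) = 14.16 / 2266 = 0.006248 m/day.
Q = K_eq · A · (Δh/L) = 0.006248 × 128 × (6.68/14.16) = 0.3773 m³/day.

0.377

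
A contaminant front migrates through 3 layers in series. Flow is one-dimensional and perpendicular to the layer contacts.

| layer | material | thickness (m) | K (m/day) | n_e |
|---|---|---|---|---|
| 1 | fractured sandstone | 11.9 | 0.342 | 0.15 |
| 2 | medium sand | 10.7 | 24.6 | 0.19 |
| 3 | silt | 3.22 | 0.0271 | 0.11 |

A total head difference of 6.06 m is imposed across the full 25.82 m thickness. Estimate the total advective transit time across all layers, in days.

With flow normal to the layers, continuity requires the same specific discharge q through every layer.
Σ(b_i/K_i) = 11.9/0.342 + 10.7/24.6 + 3.22/0.0271 = 154.0 d.
q = Δh / Σ(b_i/K_i) = 6.06 / 154.0 = 0.03934 m/day.
In each layer the seepage velocity is v_i = q/n_i, so the layer transit time is t_i = b_i·n_i / q:
  layer 1 (fractured sandstone): t_1 = 11.9 × 0.15 / 0.03934 = 45.38 d
  layer 2 (medium sand): t_2 = 10.7 × 0.19 / 0.03934 = 51.68 d
  layer 3 (silt): t_3 = 3.22 × 0.11 / 0.03934 = 9.004 d
Total t = Σ t_i = 106.1 days.

106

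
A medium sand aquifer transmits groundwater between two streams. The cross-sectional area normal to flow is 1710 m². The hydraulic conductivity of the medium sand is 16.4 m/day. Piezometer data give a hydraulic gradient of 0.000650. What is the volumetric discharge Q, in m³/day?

Hydraulic gradient i = 0.000650.
Darcy's law: Q = K · A · i = 16.40 × 1710 × 0.0006500 = 18.23 m³/day.

18.2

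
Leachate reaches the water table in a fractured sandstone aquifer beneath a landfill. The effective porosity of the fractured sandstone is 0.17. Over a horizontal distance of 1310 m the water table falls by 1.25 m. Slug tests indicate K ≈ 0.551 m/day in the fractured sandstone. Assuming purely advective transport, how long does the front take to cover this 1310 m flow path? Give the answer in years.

Hydraulic gradient i = Δh / L = 1.25 / 1310 = 0.0009542.
Darcy flux q = K · i = 0.5510 × 0.0009542 = 0.0005258 m/day.
Seepage velocity v = q / n_e = 0.0005258 / 0.17 = 0.003093 m/day.
Travel time t = L / v = 1310 / 0.003093 = 4.236e+05 days = 1160 years.

1160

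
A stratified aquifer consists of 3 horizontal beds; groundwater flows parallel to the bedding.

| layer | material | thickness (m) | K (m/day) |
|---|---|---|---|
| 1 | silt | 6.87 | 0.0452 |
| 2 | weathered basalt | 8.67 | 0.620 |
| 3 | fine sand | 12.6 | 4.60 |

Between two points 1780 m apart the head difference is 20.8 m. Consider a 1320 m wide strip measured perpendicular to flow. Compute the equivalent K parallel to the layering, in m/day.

Flow is parallel to layering, so each bed carries its own Darcy discharge and the transmissivities add.
Σ(K_i·b_i) = 0.0452×6.87 + 0.620×8.67 + 4.60×12.6 = 63.65 m²/day.
Total thickness b = 28.14 m, so K_eq = Σ(K_i·b_i)/b = 2.262 m/day.

2.26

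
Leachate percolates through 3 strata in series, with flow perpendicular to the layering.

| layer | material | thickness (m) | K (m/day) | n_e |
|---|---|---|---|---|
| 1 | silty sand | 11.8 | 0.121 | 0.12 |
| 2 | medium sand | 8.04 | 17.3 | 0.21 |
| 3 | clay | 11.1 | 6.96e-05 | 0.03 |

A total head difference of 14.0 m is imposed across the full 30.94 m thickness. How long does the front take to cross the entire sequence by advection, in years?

107

With flow normal to the layers, continuity requires the same specific discharge q through every layer.
Σ(b_i/K_i) = 11.8/0.121 + 8.04/17.3 + 11.1/6.96e-05 = 1.596e+05 d.
q = Δh / Σ(b_i/K_i) = 14.0 / 1.596e+05 = 8.773e-05 m/day.
In each layer the seepage velocity is v_i = q/n_i, so the layer transit time is t_i = b_i·n_i / q:
  layer 1 (silty sand): t_1 = 11.8 × 0.12 / 8.773e-05 = 16140 d
  layer 2 (medium sand): t_2 = 8.04 × 0.21 / 8.773e-05 = 19245 d
  layer 3 (clay): t_3 = 11.1 × 0.03 / 8.773e-05 = 3796 d
Total t = Σ t_i = 39182 days = 107.3 years.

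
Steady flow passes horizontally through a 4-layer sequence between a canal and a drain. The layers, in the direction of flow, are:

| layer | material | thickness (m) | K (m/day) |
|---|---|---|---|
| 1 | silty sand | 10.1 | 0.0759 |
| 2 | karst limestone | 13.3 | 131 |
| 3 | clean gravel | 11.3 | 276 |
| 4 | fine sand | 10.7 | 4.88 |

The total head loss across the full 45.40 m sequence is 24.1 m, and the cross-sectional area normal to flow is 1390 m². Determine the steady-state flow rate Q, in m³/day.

247

Flow is perpendicular to layering, so the layers act in series and the equivalent K is the thickness-weighted harmonic mean.
Total thickness L = 10.1 + 13.3 + 11.3 + 10.7 = 45.40 m.
Σ(b_i/K_i) = 10.1/0.0759 + 13.3/131 + 11.3/276 + 10.7/4.88 = 135.4 d.
K_eq = L / Σ(b_i/K_i) = 45.40 / 135.4 = 0.3353 m/day.
Q = K_eq · A · (Δh/L) = 0.3353 × 1390 × (24.1/45.40) = 247.4 m³/day.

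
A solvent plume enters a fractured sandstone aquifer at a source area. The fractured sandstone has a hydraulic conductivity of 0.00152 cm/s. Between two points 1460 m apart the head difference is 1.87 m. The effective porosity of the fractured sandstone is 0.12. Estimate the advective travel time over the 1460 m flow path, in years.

285

Convert K: 0.00152 cm/s × 864 = 1.313 m/day.
Hydraulic gradient i = Δh / L = 1.87 / 1460 = 0.001281.
Darcy flux q = K · i = 1.313 × 0.001281 = 0.001682 m/day.
Seepage velocity v = q / n_e = 0.001682 / 0.12 = 0.01402 m/day.
Travel time t = L / v = 1460 / 0.01402 = 1.042e+05 days = 285.2 years.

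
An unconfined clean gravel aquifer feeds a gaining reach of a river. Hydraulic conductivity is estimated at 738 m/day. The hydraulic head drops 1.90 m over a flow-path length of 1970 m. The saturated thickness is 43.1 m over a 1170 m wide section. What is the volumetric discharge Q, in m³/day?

Cross-sectional area A = 1170 × 43.1 = 50427 m².
Hydraulic gradient i = Δh / L = 1.90 / 1970 = 0.0009645.
Darcy's law: Q = K · A · i = 738.0 × 50427 × 0.0009645 = 35893 m³/day.

35900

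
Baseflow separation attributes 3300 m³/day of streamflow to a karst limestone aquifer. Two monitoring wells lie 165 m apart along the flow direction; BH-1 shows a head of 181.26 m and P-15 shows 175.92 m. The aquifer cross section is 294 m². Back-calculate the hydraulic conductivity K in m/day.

347

Hydraulic gradient i = (181.26 − 175.92) / 165 = 5.34 / 165 = 0.03236.
From Q = K·A·i, K = Q / (A·i) = 3300 / (294.0 × 0.03236) = 346.8 m/day.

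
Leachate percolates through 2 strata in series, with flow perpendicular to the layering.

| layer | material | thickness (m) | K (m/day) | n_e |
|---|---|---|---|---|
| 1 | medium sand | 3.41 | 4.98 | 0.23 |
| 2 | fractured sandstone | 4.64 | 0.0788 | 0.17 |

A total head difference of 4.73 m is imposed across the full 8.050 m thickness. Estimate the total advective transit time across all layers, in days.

With flow normal to the layers, continuity requires the same specific discharge q through every layer.
Σ(b_i/K_i) = 3.41/4.98 + 4.64/0.0788 = 59.57 d.
q = Δh / Σ(b_i/K_i) = 4.73 / 59.57 = 0.07941 m/day.
In each layer the seepage velocity is v_i = q/n_i, so the layer transit time is t_i = b_i·n_i / q:
  layer 1 (medium sand): t_1 = 3.41 × 0.23 / 0.07941 = 9.877 d
  layer 2 (fractured sandstone): t_2 = 4.64 × 0.17 / 0.07941 = 9.934 d
Total t = Σ t_i = 19.81 days.

19.8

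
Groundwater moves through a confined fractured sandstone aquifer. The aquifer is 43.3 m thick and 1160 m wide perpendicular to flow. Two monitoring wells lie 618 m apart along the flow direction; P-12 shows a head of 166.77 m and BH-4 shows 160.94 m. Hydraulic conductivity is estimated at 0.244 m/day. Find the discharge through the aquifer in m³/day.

Cross-sectional area A = 1160 × 43.3 = 50228 m².
Hydraulic gradient i = (166.77 − 160.94) / 618 = 5.83 / 618 = 0.009434.
Darcy's law: Q = K · A · i = 0.2440 × 50228 × 0.009434 = 115.6 m³/day.

116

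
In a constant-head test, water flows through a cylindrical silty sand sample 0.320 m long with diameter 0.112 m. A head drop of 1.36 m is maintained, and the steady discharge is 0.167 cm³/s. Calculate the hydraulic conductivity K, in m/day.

Cross-sectional area A = π·(d/2)² = π × (0.112/2)² = 0.009852 m².
Convert discharge: 0.167 cm³/s = 1.670e-07 m³/s.
Darcy's law rearranged: K = Q·L / (A·Δh) = 1.670e-07 × 0.320 / (0.009852 × 1.36) = 3.988e-06 m/s = 0.3446 m/day.

0.345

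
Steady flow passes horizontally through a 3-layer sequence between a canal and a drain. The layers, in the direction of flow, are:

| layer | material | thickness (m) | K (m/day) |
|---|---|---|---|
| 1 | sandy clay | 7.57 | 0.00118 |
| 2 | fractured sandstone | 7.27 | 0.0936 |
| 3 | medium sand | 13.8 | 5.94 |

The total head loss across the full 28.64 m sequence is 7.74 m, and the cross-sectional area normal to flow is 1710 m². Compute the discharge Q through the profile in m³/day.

2.04

Flow is perpendicular to layering, so the layers act in series and the equivalent K is the thickness-weighted harmonic mean.
Total thickness L = 7.57 + 7.27 + 13.8 = 28.64 m.
Σ(b_i/K_i) = 7.57/0.00118 + 7.27/0.0936 + 13.8/5.94 = 6495 d.
K_eq = L / Σ(b_i/K_i) = 28.64 / 6495 = 0.004409 m/day.
Q = K_eq · A · (Δh/L) = 0.004409 × 1710 × (7.74/28.64) = 2.038 m³/day.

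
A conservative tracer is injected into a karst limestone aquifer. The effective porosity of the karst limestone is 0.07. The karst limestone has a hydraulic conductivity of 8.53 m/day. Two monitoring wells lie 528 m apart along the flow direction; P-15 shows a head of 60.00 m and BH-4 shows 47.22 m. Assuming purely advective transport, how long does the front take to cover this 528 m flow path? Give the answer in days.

Hydraulic gradient i = (60.00 − 47.22) / 528 = 12.78 / 528 = 0.02420.
Darcy flux q = K · i = 8.530 × 0.02420 = 0.2065 m/day.
Seepage velocity v = q / n_e = 0.2065 / 0.07 = 2.949 m/day.
Travel time t = L / v = 528 / 2.949 = 179.0 days.

179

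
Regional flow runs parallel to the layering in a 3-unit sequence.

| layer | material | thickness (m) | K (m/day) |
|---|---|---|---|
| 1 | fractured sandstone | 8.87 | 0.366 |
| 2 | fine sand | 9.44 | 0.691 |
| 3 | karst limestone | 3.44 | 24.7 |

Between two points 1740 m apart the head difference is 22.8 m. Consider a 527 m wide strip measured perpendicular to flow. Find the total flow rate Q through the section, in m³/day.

Flow is parallel to layering, so each bed carries its own Darcy discharge and the transmissivities add.
Σ(K_i·b_i) = 0.366×8.87 + 0.691×9.44 + 24.7×3.44 = 94.74 m²/day.
Hydraulic gradient i = Δh / L = 22.8 / 1740 = 0.01310.
Q = Σ(K_i·b_i) · W · i = 94.74 × 527 × 0.01310 = 654.2 m³/day.

654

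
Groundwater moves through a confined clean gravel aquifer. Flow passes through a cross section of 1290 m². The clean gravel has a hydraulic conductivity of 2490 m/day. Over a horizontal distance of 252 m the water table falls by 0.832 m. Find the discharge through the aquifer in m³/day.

Hydraulic gradient i = Δh / L = 0.832 / 252 = 0.003302.
Darcy's law: Q = K · A · i = 2490 × 1290 × 0.003302 = 10605 m³/day.

10600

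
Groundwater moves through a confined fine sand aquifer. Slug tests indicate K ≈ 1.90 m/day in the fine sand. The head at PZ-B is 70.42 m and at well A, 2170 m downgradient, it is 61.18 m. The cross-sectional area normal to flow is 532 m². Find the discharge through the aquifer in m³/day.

4.30

Hydraulic gradient i = (70.42 − 61.18) / 2170 = 9.24 / 2170 = 0.004258.
Darcy's law: Q = K · A · i = 1.900 × 532.0 × 0.004258 = 4.304 m³/day.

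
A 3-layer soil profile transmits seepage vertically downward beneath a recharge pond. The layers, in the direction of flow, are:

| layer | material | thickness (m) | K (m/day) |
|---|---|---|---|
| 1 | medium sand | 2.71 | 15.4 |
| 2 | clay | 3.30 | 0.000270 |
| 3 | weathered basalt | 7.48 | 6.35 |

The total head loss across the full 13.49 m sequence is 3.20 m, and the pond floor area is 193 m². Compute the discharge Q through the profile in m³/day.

0.0505

Flow is perpendicular to layering, so the layers act in series and the equivalent K is the thickness-weighted harmonic mean.
Total thickness L = 2.71 + 3.30 + 7.48 = 13.49 m.
Σ(b_i/K_i) = 2.71/15.4 + 3.30/0.000270 + 7.48/6.35 = 12224 d.
K_eq = L / Σ(b_i/K_i) = 13.49 / 12224 = 0.001104 m/day.
Q = K_eq · A · (Δh/L) = 0.001104 × 193 × (3.20/13.49) = 0.05053 m³/day.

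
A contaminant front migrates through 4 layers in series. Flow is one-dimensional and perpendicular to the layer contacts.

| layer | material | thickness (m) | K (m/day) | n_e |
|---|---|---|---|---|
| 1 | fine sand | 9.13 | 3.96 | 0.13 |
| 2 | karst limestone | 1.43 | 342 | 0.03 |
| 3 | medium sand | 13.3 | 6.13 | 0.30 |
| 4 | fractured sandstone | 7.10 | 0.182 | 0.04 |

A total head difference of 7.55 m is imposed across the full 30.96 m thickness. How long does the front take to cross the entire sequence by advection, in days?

With flow normal to the layers, continuity requires the same specific discharge q through every layer.
Σ(b_i/K_i) = 9.13/3.96 + 1.43/342 + 13.3/6.13 + 7.10/0.182 = 43.49 d.
q = Δh / Σ(b_i/K_i) = 7.55 / 43.49 = 0.1736 m/day.
In each layer the seepage velocity is v_i = q/n_i, so the layer transit time is t_i = b_i·n_i / q:
  layer 1 (fine sand): t_1 = 9.13 × 0.13 / 0.1736 = 6.837 d
  layer 2 (karst limestone): t_2 = 1.43 × 0.03 / 0.1736 = 0.2471 d
  layer 3 (medium sand): t_3 = 13.3 × 0.30 / 0.1736 = 22.98 d
  layer 4 (fractured sandstone): t_4 = 7.10 × 0.04 / 0.1736 = 1.636 d
Total t = Σ t_i = 31.70 days.

31.7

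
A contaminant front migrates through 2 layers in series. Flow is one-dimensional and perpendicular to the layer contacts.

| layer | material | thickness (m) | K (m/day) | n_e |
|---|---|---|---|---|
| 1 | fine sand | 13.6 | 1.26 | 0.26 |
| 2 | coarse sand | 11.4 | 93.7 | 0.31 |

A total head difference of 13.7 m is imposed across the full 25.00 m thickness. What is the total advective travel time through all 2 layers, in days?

With flow normal to the layers, continuity requires the same specific discharge q through every layer.
Σ(b_i/K_i) = 13.6/1.26 + 11.4/93.7 = 10.92 d.
q = Δh / Σ(b_i/K_i) = 13.7 / 10.92 = 1.255 m/day.
In each layer the seepage velocity is v_i = q/n_i, so the layer transit time is t_i = b_i·n_i / q:
  layer 1 (fine sand): t_1 = 13.6 × 0.26 / 1.255 = 2.817 d
  layer 2 (coarse sand): t_2 = 11.4 × 0.31 / 1.255 = 2.816 d
Total t = Σ t_i = 5.633 days.

5.63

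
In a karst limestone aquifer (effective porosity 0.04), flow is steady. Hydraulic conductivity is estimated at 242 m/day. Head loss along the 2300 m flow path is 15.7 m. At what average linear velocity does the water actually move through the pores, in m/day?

Hydraulic gradient i = Δh / L = 15.7 / 2300 = 0.006826.
Darcy flux q = K · i = 242.0 × 0.006826 = 1.652 m/day.
Seepage velocity v = q / n_e = 1.652 / 0.04 = 41.30 m/day.

41.3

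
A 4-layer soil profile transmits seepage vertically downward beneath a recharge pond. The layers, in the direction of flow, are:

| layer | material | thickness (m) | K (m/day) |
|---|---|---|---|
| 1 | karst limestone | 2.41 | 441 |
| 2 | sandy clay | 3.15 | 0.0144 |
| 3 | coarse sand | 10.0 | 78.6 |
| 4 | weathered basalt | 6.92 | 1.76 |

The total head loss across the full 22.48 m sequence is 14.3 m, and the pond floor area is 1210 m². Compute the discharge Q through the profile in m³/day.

77.7

Flow is perpendicular to layering, so the layers act in series and the equivalent K is the thickness-weighted harmonic mean.
Total thickness L = 2.41 + 3.15 + 10.0 + 6.92 = 22.48 m.
Σ(b_i/K_i) = 2.41/441 + 3.15/0.0144 + 10.0/78.6 + 6.92/1.76 = 222.8 d.
K_eq = L / Σ(b_i/K_i) = 22.48 / 222.8 = 0.1009 m/day.
Q = K_eq · A · (Δh/L) = 0.1009 × 1210 × (14.3/22.48) = 77.66 m³/day.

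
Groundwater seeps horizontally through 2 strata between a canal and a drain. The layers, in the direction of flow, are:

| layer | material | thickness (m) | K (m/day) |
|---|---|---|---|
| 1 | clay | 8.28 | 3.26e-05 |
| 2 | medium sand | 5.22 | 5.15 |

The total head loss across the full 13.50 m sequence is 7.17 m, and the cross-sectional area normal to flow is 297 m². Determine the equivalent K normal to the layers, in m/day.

Flow is perpendicular to layering, so the layers act in series and the equivalent K is the thickness-weighted harmonic mean.
Total thickness L = 8.28 + 5.22 = 13.50 m.
Σ(b_i/K_i) = 8.28/3.26e-05 + 5.22/5.15 = 2.540e+05 d.
K_eq = L / Σ(b_i/K_i) = 13.50 / 2.540e+05 = 5.315e-05 m/day.

5.32e-05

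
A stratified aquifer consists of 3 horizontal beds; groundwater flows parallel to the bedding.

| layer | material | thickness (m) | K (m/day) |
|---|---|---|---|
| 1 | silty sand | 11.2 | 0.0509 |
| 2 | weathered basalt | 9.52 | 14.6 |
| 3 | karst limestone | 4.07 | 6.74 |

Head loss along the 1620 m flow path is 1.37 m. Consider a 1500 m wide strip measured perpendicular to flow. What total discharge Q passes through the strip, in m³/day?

212

Flow is parallel to layering, so each bed carries its own Darcy discharge and the transmissivities add.
Σ(K_i·b_i) = 0.0509×11.2 + 14.6×9.52 + 6.74×4.07 = 167.0 m²/day.
Hydraulic gradient i = Δh / L = 1.37 / 1620 = 0.0008457.
Q = Σ(K_i·b_i) · W · i = 167.0 × 1500 × 0.0008457 = 211.8 m³/day.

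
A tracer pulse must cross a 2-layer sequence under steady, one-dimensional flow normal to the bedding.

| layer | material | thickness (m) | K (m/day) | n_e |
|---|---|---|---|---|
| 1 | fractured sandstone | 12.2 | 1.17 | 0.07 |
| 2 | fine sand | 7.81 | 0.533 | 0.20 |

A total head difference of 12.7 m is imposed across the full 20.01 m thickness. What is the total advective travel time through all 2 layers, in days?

4.77

With flow normal to the layers, continuity requires the same specific discharge q through every layer.
Σ(b_i/K_i) = 12.2/1.17 + 7.81/0.533 = 25.08 d.
q = Δh / Σ(b_i/K_i) = 12.7 / 25.08 = 0.5064 m/day.
In each layer the seepage velocity is v_i = q/n_i, so the layer transit time is t_i = b_i·n_i / q:
  layer 1 (fractured sandstone): t_1 = 12.2 × 0.07 / 0.5064 = 1.686 d
  layer 2 (fine sand): t_2 = 7.81 × 0.20 / 0.5064 = 3.085 d
Total t = Σ t_i = 4.771 days.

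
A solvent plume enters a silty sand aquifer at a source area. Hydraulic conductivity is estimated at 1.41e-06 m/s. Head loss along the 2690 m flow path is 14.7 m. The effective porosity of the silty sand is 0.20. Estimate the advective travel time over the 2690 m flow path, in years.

2210

Convert K: 1.41e-06 m/s × 86400 = 0.1218 m/day.
Hydraulic gradient i = Δh / L = 14.7 / 2690 = 0.005465.
Darcy flux q = K · i = 0.1218 × 0.005465 = 0.0006657 m/day.
Seepage velocity v = q / n_e = 0.0006657 / 0.20 = 0.003329 m/day.
Travel time t = L / v = 2690 / 0.003329 = 8.081e+05 days = 2213 years.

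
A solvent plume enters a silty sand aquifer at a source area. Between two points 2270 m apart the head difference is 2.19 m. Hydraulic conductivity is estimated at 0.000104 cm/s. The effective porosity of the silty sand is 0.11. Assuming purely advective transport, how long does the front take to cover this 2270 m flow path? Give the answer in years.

Convert K: 0.000104 cm/s × 864 = 0.08986 m/day.
Hydraulic gradient i = Δh / L = 2.19 / 2270 = 0.0009648.
Darcy flux q = K · i = 0.08986 × 0.0009648 = 8.669e-05 m/day.
Seepage velocity v = q / n_e = 8.669e-05 / 0.11 = 0.0007881 m/day.
Travel time t = L / v = 2270 / 0.0007881 = 2.880e+06 days = 7886 years.

7890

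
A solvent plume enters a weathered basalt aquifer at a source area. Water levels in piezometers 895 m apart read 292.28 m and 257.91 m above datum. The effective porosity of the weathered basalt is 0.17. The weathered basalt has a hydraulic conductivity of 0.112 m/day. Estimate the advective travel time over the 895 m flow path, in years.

Hydraulic gradient i = (292.28 − 257.91) / 895 = 34.37 / 895 = 0.03840.
Darcy flux q = K · i = 0.1120 × 0.03840 = 0.004301 m/day.
Seepage velocity v = q / n_e = 0.004301 / 0.17 = 0.02530 m/day.
Travel time t = L / v = 895 / 0.02530 = 35375 days = 96.85 years.

96.9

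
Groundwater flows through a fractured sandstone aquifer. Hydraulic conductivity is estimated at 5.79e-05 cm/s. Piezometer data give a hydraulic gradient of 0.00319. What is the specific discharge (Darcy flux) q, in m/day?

Convert K: 5.79e-05 cm/s × 864 = 0.05003 m/day.
Hydraulic gradient i = 0.00319.
Specific discharge q = K · i = 0.05003 × 0.003190 = 0.0001596 m/day.

0.000160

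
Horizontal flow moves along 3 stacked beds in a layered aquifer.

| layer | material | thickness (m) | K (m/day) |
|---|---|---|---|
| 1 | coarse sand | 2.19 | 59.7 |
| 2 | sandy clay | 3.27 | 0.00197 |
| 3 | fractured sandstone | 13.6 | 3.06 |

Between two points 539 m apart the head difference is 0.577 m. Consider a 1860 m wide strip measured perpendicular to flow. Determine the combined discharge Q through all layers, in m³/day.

343

Flow is parallel to layering, so each bed carries its own Darcy discharge and the transmissivities add.
Σ(K_i·b_i) = 59.7×2.19 + 0.00197×3.27 + 3.06×13.6 = 172.4 m²/day.
Hydraulic gradient i = Δh / L = 0.577 / 539 = 0.001071.
Q = Σ(K_i·b_i) · W · i = 172.4 × 1860 × 0.001071 = 343.2 m³/day.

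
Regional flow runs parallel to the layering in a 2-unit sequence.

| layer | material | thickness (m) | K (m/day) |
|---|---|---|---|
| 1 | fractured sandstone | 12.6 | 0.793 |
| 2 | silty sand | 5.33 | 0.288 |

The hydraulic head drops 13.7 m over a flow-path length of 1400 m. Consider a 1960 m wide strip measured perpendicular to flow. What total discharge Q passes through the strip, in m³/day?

Flow is parallel to layering, so each bed carries its own Darcy discharge and the transmissivities add.
Σ(K_i·b_i) = 0.793×12.6 + 0.288×5.33 = 11.53 m²/day.
Hydraulic gradient i = Δh / L = 13.7 / 1400 = 0.009786.
Q = Σ(K_i·b_i) · W · i = 11.53 × 1960 × 0.009786 = 221.1 m³/day.

221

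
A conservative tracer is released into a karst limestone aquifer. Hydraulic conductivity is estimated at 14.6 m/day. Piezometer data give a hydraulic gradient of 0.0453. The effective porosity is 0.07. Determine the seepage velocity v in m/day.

9.45

Hydraulic gradient i = 0.0453.
Darcy flux q = K · i = 14.60 × 0.04530 = 0.6614 m/day.
Seepage velocity v = q / n_e = 0.6614 / 0.07 = 9.448 m/day.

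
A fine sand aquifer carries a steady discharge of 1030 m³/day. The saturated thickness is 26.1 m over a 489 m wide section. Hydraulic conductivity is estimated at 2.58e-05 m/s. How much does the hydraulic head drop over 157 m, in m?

Convert K: 2.58e-05 m/s × 86400 = 2.229 m/day.
Cross-sectional area A = 489 × 26.1 = 12763 m².
From Q = K·A·i, i = Q / (K·A) = 1030 / (2.229 × 12763) = 0.03620.
Head loss Δh = i · L = 0.03620 × 157 = 5.684 m.

5.68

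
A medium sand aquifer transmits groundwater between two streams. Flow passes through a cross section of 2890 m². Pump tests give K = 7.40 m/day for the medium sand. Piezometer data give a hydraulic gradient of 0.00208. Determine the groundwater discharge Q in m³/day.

44.5

Hydraulic gradient i = 0.00208.
Darcy's law: Q = K · A · i = 7.400 × 2890 × 0.002080 = 44.48 m³/day.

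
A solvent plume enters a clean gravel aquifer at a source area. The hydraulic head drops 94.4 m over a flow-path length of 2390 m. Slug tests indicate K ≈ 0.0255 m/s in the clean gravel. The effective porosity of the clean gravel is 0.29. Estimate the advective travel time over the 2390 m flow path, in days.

7.96

Convert K: 0.0255 m/s × 86400 = 2203 m/day.
Hydraulic gradient i = Δh / L = 94.4 / 2390 = 0.03950.
Darcy flux q = K · i = 2203 × 0.03950 = 87.02 m/day.
Seepage velocity v = q / n_e = 87.02 / 0.29 = 300.1 m/day.
Travel time t = L / v = 2390 / 300.1 = 7.965 days.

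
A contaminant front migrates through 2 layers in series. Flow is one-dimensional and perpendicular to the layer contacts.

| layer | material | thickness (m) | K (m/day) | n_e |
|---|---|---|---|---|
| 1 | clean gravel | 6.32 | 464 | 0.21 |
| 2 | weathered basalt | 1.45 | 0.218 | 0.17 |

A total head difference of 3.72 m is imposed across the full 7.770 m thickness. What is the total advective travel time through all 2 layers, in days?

2.82

With flow normal to the layers, continuity requires the same specific discharge q through every layer.
Σ(b_i/K_i) = 6.32/464 + 1.45/0.218 = 6.665 d.
q = Δh / Σ(b_i/K_i) = 3.72 / 6.665 = 0.5581 m/day.
In each layer the seepage velocity is v_i = q/n_i, so the layer transit time is t_i = b_i·n_i / q:
  layer 1 (clean gravel): t_1 = 6.32 × 0.21 / 0.5581 = 2.378 d
  layer 2 (weathered basalt): t_2 = 1.45 × 0.17 / 0.5581 = 0.4416 d
Total t = Σ t_i = 2.820 days.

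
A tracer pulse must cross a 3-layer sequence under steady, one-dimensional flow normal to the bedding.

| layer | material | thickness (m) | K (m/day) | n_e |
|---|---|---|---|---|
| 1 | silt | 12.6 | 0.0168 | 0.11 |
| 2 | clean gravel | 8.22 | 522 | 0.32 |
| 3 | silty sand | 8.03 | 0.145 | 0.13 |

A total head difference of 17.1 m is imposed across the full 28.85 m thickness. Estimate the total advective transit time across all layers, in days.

238

With flow normal to the layers, continuity requires the same specific discharge q through every layer.
Σ(b_i/K_i) = 12.6/0.0168 + 8.22/522 + 8.03/0.145 = 805.4 d.
q = Δh / Σ(b_i/K_i) = 17.1 / 805.4 = 0.02123 m/day.
In each layer the seepage velocity is v_i = q/n_i, so the layer transit time is t_i = b_i·n_i / q:
  layer 1 (silt): t_1 = 12.6 × 0.11 / 0.02123 = 65.28 d
  layer 2 (clean gravel): t_2 = 8.22 × 0.32 / 0.02123 = 123.9 d
  layer 3 (silty sand): t_3 = 8.03 × 0.13 / 0.02123 = 49.17 d
Total t = Σ t_i = 238.3 days.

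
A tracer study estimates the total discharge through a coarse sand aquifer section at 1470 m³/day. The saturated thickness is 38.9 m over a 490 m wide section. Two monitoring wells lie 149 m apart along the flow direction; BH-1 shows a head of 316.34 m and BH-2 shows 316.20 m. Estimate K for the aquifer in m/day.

82.1

Cross-sectional area A = 490 × 38.9 = 19061 m².
Hydraulic gradient i = (316.34 − 316.20) / 149 = 0.14 / 149 = 0.0009396.
From Q = K·A·i, K = Q / (A·i) = 1470 / (19061 × 0.0009396) = 82.08 m/day.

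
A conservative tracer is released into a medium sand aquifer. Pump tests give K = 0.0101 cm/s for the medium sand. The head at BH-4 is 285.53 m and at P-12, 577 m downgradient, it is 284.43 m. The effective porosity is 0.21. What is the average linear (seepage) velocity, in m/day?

Convert K: 0.0101 cm/s × 864 = 8.726 m/day.
Hydraulic gradient i = (285.53 − 284.43) / 577 = 1.1 / 577 = 0.001906.
Darcy flux q = K · i = 8.726 × 0.001906 = 0.01664 m/day.
Seepage velocity v = q / n_e = 0.01664 / 0.21 = 0.07922 m/day.

0.0792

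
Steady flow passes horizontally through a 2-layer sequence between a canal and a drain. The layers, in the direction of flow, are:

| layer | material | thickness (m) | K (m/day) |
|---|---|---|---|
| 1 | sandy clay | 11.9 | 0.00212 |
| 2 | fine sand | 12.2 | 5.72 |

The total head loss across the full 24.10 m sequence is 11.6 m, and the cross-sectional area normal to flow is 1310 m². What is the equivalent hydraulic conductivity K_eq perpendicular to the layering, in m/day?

Flow is perpendicular to layering, so the layers act in series and the equivalent K is the thickness-weighted harmonic mean.
Total thickness L = 11.9 + 12.2 = 24.10 m.
Σ(b_i/K_i) = 11.9/0.00212 + 12.2/5.72 = 5615 d.
K_eq = L / Σ(b_i/K_i) = 24.10 / 5615 = 0.004292 m/day.

0.00429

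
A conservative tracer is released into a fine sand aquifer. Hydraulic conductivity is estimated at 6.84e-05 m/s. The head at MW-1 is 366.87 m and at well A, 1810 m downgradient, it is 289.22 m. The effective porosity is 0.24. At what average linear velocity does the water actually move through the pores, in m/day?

Convert K: 6.84e-05 m/s × 86400 = 5.910 m/day.
Hydraulic gradient i = (366.87 − 289.22) / 1810 = 77.65 / 1810 = 0.04290.
Darcy flux q = K · i = 5.910 × 0.04290 = 0.2535 m/day.
Seepage velocity v = q / n_e = 0.2535 / 0.24 = 1.056 m/day.

1.06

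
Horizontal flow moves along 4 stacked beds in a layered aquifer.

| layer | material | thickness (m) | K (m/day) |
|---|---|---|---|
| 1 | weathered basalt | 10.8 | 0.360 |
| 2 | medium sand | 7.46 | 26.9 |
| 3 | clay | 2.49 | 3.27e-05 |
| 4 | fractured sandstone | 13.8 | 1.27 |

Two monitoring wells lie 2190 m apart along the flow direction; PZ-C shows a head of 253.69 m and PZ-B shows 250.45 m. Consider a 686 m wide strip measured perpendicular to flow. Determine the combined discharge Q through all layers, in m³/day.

225

Flow is parallel to layering, so each bed carries its own Darcy discharge and the transmissivities add.
Σ(K_i·b_i) = 0.360×10.8 + 26.9×7.46 + 3.27e-05×2.49 + 1.27×13.8 = 222.1 m²/day.
Hydraulic gradient i = (253.69 − 250.45) / 2190 = 3.24 / 2190 = 0.001479.
Q = Σ(K_i·b_i) · W · i = 222.1 × 686 × 0.001479 = 225.4 m³/day.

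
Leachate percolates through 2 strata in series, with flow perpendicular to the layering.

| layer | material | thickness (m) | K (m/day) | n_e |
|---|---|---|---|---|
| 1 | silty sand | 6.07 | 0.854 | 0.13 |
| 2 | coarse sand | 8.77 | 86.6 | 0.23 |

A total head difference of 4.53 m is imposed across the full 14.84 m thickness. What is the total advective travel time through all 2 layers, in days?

4.47

With flow normal to the layers, continuity requires the same specific discharge q through every layer.
Σ(b_i/K_i) = 6.07/0.854 + 8.77/86.6 = 7.209 d.
q = Δh / Σ(b_i/K_i) = 4.53 / 7.209 = 0.6284 m/day.
In each layer the seepage velocity is v_i = q/n_i, so the layer transit time is t_i = b_i·n_i / q:
  layer 1 (silty sand): t_1 = 6.07 × 0.13 / 0.6284 = 1.256 d
  layer 2 (coarse sand): t_2 = 8.77 × 0.23 / 0.6284 = 3.210 d
Total t = Σ t_i = 4.466 days.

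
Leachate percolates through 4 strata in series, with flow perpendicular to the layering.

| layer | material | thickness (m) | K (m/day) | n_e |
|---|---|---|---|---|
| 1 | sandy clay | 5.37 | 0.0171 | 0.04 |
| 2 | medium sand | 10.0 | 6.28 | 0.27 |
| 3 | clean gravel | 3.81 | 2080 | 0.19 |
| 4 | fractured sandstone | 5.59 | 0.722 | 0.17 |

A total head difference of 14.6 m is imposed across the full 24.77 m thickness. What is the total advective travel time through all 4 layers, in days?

102

With flow normal to the layers, continuity requires the same specific discharge q through every layer.
Σ(b_i/K_i) = 5.37/0.0171 + 10.0/6.28 + 3.81/2080 + 5.59/0.722 = 323.4 d.
q = Δh / Σ(b_i/K_i) = 14.6 / 323.4 = 0.04515 m/day.
In each layer the seepage velocity is v_i = q/n_i, so the layer transit time is t_i = b_i·n_i / q:
  layer 1 (sandy clay): t_1 = 5.37 × 0.04 / 0.04515 = 4.758 d
  layer 2 (medium sand): t_2 = 10.0 × 0.27 / 0.04515 = 59.80 d
  layer 3 (clean gravel): t_3 = 3.81 × 0.19 / 0.04515 = 16.03 d
  layer 4 (fractured sandstone): t_4 = 5.59 × 0.17 / 0.04515 = 21.05 d
Total t = Σ t_i = 101.6 days.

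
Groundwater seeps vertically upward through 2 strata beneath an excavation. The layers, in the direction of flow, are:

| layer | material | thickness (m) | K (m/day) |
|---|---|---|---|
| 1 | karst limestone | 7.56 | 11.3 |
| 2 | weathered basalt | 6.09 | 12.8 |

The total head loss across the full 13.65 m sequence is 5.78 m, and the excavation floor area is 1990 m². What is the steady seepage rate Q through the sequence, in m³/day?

Flow is perpendicular to layering, so the layers act in series and the equivalent K is the thickness-weighted harmonic mean.
Total thickness L = 7.56 + 6.09 = 13.65 m.
Σ(b_i/K_i) = 7.56/11.3 + 6.09/12.8 = 1.145 d.
K_eq = L / Σ(b_i/K_i) = 13.65 / 1.145 = 11.92 m/day.
Q = K_eq · A · (Δh/L) = 11.92 × 1990 × (5.78/13.65) = 10047 m³/day.

10000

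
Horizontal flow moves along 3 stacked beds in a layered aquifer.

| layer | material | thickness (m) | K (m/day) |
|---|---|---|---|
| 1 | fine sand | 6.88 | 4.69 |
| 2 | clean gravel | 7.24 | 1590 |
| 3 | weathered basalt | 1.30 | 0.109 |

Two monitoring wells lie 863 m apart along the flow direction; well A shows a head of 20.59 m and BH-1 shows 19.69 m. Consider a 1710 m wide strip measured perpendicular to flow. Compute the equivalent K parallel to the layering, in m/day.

749

Flow is parallel to layering, so each bed carries its own Darcy discharge and the transmissivities add.
Σ(K_i·b_i) = 4.69×6.88 + 1590×7.24 + 0.109×1.30 = 11544 m²/day.
Total thickness b = 15.42 m, so K_eq = Σ(K_i·b_i)/b = 748.6 m/day.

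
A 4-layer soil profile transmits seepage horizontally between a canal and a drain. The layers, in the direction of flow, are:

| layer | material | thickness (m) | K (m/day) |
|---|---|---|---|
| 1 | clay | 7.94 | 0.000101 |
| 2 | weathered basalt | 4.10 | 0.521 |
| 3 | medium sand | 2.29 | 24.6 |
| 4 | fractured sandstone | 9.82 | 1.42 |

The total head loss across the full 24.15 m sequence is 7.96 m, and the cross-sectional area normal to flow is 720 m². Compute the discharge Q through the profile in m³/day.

0.0729

Flow is perpendicular to layering, so the layers act in series and the equivalent K is the thickness-weighted harmonic mean.
Total thickness L = 7.94 + 4.10 + 2.29 + 9.82 = 24.15 m.
Σ(b_i/K_i) = 7.94/0.000101 + 4.10/0.521 + 2.29/24.6 + 9.82/1.42 = 78629 d.
K_eq = L / Σ(b_i/K_i) = 24.15 / 78629 = 0.0003071 m/day.
Q = K_eq · A · (Δh/L) = 0.0003071 × 720 × (7.96/24.15) = 0.07289 m³/day.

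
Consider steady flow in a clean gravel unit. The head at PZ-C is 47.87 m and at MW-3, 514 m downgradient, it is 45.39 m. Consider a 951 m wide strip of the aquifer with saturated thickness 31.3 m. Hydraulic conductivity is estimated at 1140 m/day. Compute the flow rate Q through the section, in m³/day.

164000

Cross-sectional area A = 951 × 31.3 = 29766 m².
Hydraulic gradient i = (47.87 − 45.39) / 514 = 2.48 / 514 = 0.004825.
Darcy's law: Q = K · A · i = 1140 × 29766 × 0.004825 = 1.637e+05 m³/day.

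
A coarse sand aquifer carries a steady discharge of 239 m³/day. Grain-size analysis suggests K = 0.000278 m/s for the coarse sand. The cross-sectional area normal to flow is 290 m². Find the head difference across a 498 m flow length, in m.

Convert K: 0.000278 m/s × 86400 = 24.02 m/day.
From Q = K·A·i, i = Q / (K·A) = 239 / (24.02 × 290.0) = 0.03431.
Head loss Δh = i · L = 0.03431 × 498 = 17.09 m.

17.1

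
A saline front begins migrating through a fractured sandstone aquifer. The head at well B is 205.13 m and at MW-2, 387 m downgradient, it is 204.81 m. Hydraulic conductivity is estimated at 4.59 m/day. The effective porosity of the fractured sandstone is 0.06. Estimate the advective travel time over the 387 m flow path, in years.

Hydraulic gradient i = (205.13 − 204.81) / 387 = 0.32 / 387 = 0.0008269.
Darcy flux q = K · i = 4.590 × 0.0008269 = 0.003795 m/day.
Seepage velocity v = q / n_e = 0.003795 / 0.06 = 0.06326 m/day.
Travel time t = L / v = 387 / 0.06326 = 6118 days = 16.75 years.

16.8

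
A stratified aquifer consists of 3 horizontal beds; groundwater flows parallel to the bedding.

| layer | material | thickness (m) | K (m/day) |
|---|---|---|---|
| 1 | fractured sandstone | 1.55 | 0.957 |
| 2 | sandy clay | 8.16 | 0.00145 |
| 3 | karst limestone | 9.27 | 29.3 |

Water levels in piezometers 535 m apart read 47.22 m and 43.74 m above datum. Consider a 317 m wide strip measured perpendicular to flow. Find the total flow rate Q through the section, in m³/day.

563

Flow is parallel to layering, so each bed carries its own Darcy discharge and the transmissivities add.
Σ(K_i·b_i) = 0.957×1.55 + 0.00145×8.16 + 29.3×9.27 = 273.1 m²/day.
Hydraulic gradient i = (47.22 − 43.74) / 535 = 3.48 / 535 = 0.006505.
Q = Σ(K_i·b_i) · W · i = 273.1 × 317 × 0.006505 = 563.1 m³/day.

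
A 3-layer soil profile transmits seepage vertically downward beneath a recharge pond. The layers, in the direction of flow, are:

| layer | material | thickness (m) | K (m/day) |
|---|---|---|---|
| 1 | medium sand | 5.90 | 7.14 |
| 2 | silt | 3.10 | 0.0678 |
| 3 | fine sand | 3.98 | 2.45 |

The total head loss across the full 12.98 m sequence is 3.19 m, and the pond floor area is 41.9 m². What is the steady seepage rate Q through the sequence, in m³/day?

2.77

Flow is perpendicular to layering, so the layers act in series and the equivalent K is the thickness-weighted harmonic mean.
Total thickness L = 5.90 + 3.10 + 3.98 = 12.98 m.
Σ(b_i/K_i) = 5.90/7.14 + 3.10/0.0678 + 3.98/2.45 = 48.17 d.
K_eq = L / Σ(b_i/K_i) = 12.98 / 48.17 = 0.2694 m/day.
Q = K_eq · A · (Δh/L) = 0.2694 × 41.9 × (3.19/12.98) = 2.775 m³/day.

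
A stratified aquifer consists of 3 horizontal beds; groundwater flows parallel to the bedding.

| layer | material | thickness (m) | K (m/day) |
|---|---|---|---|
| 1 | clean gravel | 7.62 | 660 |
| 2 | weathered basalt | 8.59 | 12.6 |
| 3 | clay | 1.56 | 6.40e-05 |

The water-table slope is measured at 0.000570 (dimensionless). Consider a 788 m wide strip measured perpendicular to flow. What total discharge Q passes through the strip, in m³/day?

Flow is parallel to layering, so each bed carries its own Darcy discharge and the transmissivities add.
Σ(K_i·b_i) = 660×7.62 + 12.6×8.59 + 6.40e-05×1.56 = 5137 m²/day.
Hydraulic gradient i = 0.000570.
Q = Σ(K_i·b_i) · W · i = 5137 × 788 × 0.0005700 = 2308 m³/day.

2310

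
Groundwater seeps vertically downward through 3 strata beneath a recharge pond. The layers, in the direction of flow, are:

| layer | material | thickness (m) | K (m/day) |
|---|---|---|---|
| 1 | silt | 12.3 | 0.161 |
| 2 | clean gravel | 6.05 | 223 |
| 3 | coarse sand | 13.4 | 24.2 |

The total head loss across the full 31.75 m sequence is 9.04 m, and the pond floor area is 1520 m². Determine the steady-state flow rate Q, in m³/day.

179

Flow is perpendicular to layering, so the layers act in series and the equivalent K is the thickness-weighted harmonic mean.
Total thickness L = 12.3 + 6.05 + 13.4 = 31.75 m.
Σ(b_i/K_i) = 12.3/0.161 + 6.05/223 + 13.4/24.2 = 76.98 d.
K_eq = L / Σ(b_i/K_i) = 31.75 / 76.98 = 0.4125 m/day.
Q = K_eq · A · (Δh/L) = 0.4125 × 1520 × (9.04/31.75) = 178.5 m³/day.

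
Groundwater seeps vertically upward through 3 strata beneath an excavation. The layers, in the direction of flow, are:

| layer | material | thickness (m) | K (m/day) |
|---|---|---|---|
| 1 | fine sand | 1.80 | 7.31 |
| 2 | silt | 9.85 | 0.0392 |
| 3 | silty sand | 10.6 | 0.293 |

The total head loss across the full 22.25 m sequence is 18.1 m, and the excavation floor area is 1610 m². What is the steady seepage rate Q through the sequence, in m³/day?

101

Flow is perpendicular to layering, so the layers act in series and the equivalent K is the thickness-weighted harmonic mean.
Total thickness L = 1.80 + 9.85 + 10.6 = 22.25 m.
Σ(b_i/K_i) = 1.80/7.31 + 9.85/0.0392 + 10.6/0.293 = 287.7 d.
K_eq = L / Σ(b_i/K_i) = 22.25 / 287.7 = 0.07734 m/day.
Q = K_eq · A · (Δh/L) = 0.07734 × 1610 × (18.1/22.25) = 101.3 m³/day.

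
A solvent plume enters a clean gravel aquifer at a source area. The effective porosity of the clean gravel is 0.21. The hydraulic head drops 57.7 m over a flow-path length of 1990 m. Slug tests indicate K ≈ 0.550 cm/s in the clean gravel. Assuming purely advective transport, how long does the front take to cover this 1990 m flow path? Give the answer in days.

30.3

Convert K: 0.550 cm/s × 864 = 475.2 m/day.
Hydraulic gradient i = Δh / L = 57.7 / 1990 = 0.02899.
Darcy flux q = K · i = 475.2 × 0.02899 = 13.78 m/day.
Seepage velocity v = q / n_e = 13.78 / 0.21 = 65.61 m/day.
Travel time t = L / v = 1990 / 65.61 = 30.33 days.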